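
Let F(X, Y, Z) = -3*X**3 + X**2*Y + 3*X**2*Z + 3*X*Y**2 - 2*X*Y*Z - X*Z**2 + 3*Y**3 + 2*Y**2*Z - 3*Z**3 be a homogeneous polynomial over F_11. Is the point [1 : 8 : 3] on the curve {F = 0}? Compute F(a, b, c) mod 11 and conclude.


F(1,8,3) ≡ 8 (mod 11); P is NOT on the curve.

Evaluate F(1, 8, 3) term-by-term (mod 11).
  -3*X**3 ↦ -3·1·1·1 = -3
  X**2*Y ↦ 1·1·8·1 = 8
  3*X**2*Z ↦ 3·1·1·3 = 9
  3*X*Y**2 ↦ 3·1·64·1 = 192
  -2*X*Y*Z ↦ -2·1·8·3 = -48
  -X*Z**2 ↦ -1·1·1·9 = -9
  3*Y**3 ↦ 3·1·512·1 = 1536
  2*Y**2*Z ↦ 2·1·64·3 = 384
  -3*Z**3 ↦ -3·1·1·27 = -81
Sum: F(1, 8, 3) = (-3) + (8) + (9) + (192) + (-48) + (-9) + (1536) + (384) + (-81) = 1988.
Reducing mod 11: 1988 ≡ 8 (mod 11).
Since F(a, b, c) ≡ 8 ≠ 0 (mod 11), P does NOT lie on the curve.


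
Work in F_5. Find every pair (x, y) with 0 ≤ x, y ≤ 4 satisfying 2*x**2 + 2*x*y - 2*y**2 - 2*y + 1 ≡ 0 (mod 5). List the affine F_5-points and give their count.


Affine F_5-points: {(1, 2), (1, 3), (2, 2), (2, 4), (4, 4)}; count = 5.

For each of the 25 pairs (x, y) ∈ F_5², evaluate f(x, y) mod 5. Record the zeros.
  x = 0: [0↦1, 1↦2, 2↦4, 3↦2, 4↦1]  zeros at y ∈ ∅
  x = 1: [0↦3, 1↦1, 2↦0, 3↦0, 4↦1]  zeros at y ∈ {2, 3}
  x = 2: [0↦4, 1↦4, 2↦0, 3↦2, 4↦0]  zeros at y ∈ {2, 4}
  x = 3: [0↦4, 1↦1, 2↦4, 3↦3, 4↦3]  zeros at y ∈ ∅
  x = 4: [0↦3, 1↦2, 2↦2, 3↦3, 4↦0]  zeros at y ∈ {4}
Collecting zeros: affine points = {(1, 2), (1, 3), (2, 2), (2, 4), (4, 4)}.
Total count |C(F_5)_aff| = 5.


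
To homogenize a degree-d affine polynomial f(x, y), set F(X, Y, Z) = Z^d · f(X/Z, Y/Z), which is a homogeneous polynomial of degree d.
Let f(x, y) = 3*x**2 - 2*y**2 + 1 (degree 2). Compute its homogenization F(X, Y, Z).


F(X, Y, Z) = 3*X**2 - 2*Y**2 + Z**2

deg(f) = 2.
Substitute x = X/Z, y = Y/Z into f, then multiply by Z^2.
  monomial 3·x^2·y^0 ↦ 3·X^2·Y^0·Z^0.
  monomial -2·x^0·y^2 ↦ -2·X^0·Y^2·Z^0.
  monomial 1·x^0·y^0 ↦ 1·X^0·Y^0·Z^2.
Collecting: F(X, Y, Z) = 3*X**2 - 2*Y**2 + Z**2.


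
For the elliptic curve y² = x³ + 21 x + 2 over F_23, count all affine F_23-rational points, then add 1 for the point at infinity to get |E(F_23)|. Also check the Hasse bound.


Affine points = {(0, 5), (0, 18), (1, 1), (1, 22), (2, 11), (2, 12), (3, 0), (4, 9), (4, 14), (5, 5), (5, 18), (7, 3), (7, 20), (9, 0), (10, 4), (10, 19), (11, 0), (12, 2), (12, 21), (14, 2), (14, 21), (15, 9), (15, 14), (16, 8), (16, 15), (18, 5), (18, 18), (20, 2), (20, 21), (22, 7), (22, 16)}; affine count = 31; |E(F_23)| = 32.

Discriminant check: Δ ∝ 4a³ + 27b² = 4·21³ + 27·2² = 4·9261 + 27·4 ≡ 7 (mod 23). Nonzero ⇒ E is nonsingular.
For each x ∈ F_23, compute rhs = x³ + 21·x + 2 mod 23, then count y ∈ F_23 with y² ≡ rhs.
  x = 0: rhs = 2, matching y values: 5, 18 (2 points).
  x = 1: rhs = 1, matching y values: 1, 22 (2 points).
  x = 2: rhs = 6, matching y values: 11, 12 (2 points).
  x = 3: rhs = 0, matching y values: 0 (1 points).
  x = 4: rhs = 12, matching y values: 9, 14 (2 points).
  x = 5: rhs = 2, matching y values: 5, 18 (2 points).
  x = 6: rhs = 22, matching y values: none (0 points).
  x = 7: rhs = 9, matching y values: 3, 20 (2 points).
  x = 8: rhs = 15, matching y values: none (0 points).
  x = 9: rhs = 0, matching y values: 0 (1 points).
  x = 10: rhs = 16, matching y values: 4, 19 (2 points).
  x = 11: rhs = 0, matching y values: 0 (1 points).
  x = 12: rhs = 4, matching y values: 2, 21 (2 points).
  x = 13: rhs = 11, matching y values: none (0 points).
  x = 14: rhs = 4, matching y values: 2, 21 (2 points).
  x = 15: rhs = 12, matching y values: 9, 14 (2 points).
  x = 16: rhs = 18, matching y values: 8, 15 (2 points).
  x = 17: rhs = 5, matching y values: none (0 points).
  x = 18: rhs = 2, matching y values: 5, 18 (2 points).
  x = 19: rhs = 15, matching y values: none (0 points).
  x = 20: rhs = 4, matching y values: 2, 21 (2 points).
  x = 21: rhs = 21, matching y values: none (0 points).
  x = 22: rhs = 3, matching y values: 7, 16 (2 points).
Total affine count: 31.
Full point count |E(F_23)| = 31 + 1 = 32.
Hasse bound: |32 − (23+1)| = |8| = 8 ≤ 2√23 ≈ 9.5917 ✓.


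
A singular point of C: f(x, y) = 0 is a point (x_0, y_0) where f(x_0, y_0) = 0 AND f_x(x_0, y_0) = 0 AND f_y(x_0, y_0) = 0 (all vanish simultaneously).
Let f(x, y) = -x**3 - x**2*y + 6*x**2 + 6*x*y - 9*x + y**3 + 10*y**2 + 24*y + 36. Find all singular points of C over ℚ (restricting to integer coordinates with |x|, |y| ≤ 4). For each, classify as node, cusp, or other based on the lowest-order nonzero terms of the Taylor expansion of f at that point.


Singular points: {(3, -3)}; classification: cusp.

Compute partial derivatives:
  f_x = -3*x**2 - 2*x*y + 12*x + 6*y - 9.
  f_y = -x**2 + 6*x + 3*y**2 + 20*y + 24.
Scan x_0 ∈ {−4, ..., 4}. For each x_0, f_y(x_0, y) is a polynomial in y; find its integer roots y ∈ {−4, ..., 4}, then test f_x and f at those candidates.
  x = -4: f_y(-4, y) = 3*y**2 + 20*y - 16; no integer root y with |y| ≤ 4.
  x = -3: f_y(-3, y) = 3*y**2 + 20*y - 3; no integer root y with |y| ≤ 4.
  x = -2: f_y(-2, y) = 3*y**2 + 20*y + 8; no integer root y with |y| ≤ 4.
  x = -1: f_y(-1, y) = 3*y**2 + 20*y + 17; vanishes at y ∈ {-1}. (-1, -1): f_x = -32 ≠ 0.
  x = 0: f_y(0, y) = 3*y**2 + 20*y + 24; no integer root y with |y| ≤ 4.
  x = 1: f_y(1, y) = 3*y**2 + 20*y + 29; no integer root y with |y| ≤ 4.
  x = 2: f_y(2, y) = 3*y**2 + 20*y + 32; vanishes at y ∈ {-4}. (2, -4): f_x = -5 ≠ 0.
  x = 3: f_y(3, y) = 3*y**2 + 20*y + 33; vanishes at y ∈ {-3}. (3, -3): f_x = 0, f = 0 — SINGULAR.
  x = 4: f_y(4, y) = 3*y**2 + 20*y + 32; vanishes at y ∈ {-4}. (4, -4): f_x = -1 ≠ 0.
Only singular point on the grid: (3, -3).
Classify: substitute x = 3 + u, y = -3 + v and expand: f = -u**3 - u**2*v + v**3 + v**2.
No constant or linear terms (consistent with a singular point). Quadratic part: v**2. Cubic part: -u**3 - u**2*v + v**3.
The quadratic part v**2 is a perfect square, so there is a single (double) tangent line v = 0, i.e. y = -3. Restricting the cubic part to that line (v = 0) leaves -u**3 ≠ 0, so f is not divisible by v and the branch is v² ≈ u**3 to lowest order — this is a cusp.
Classification: cusp.


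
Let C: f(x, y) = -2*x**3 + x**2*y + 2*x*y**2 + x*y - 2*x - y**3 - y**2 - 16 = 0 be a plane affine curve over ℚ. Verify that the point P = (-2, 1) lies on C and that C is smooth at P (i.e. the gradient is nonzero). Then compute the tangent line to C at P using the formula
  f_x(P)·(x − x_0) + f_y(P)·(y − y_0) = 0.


Tangent line at P: -27*x - 11*y - 43 = 0.

Step 1: f(-2, 1) = 0, so P lies on C.
Step 2: partial derivatives
  f_x(x, y) = -6*x**2 + 2*x*y + 2*y**2 + y - 2, f_y(x, y) = x**2 + 4*x*y + x - 3*y**2 - 2*y.
  f_x(P) = -27, f_y(P) = -11 (gradient nonzero, so P is smooth).
Step 3: tangent line at P: -27·(x − -2) + -11·(y − 1) = 0.
Expanding: -27*x - 11*y - 43 = 0.


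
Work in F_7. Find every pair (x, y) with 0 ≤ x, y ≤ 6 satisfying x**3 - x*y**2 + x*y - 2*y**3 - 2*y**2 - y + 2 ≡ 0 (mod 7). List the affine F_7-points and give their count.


Affine F_7-points: {(1, 5), (2, 3), (2, 6), (3, 5), (5, 2)}; count = 5.

For each of the 49 pairs (x, y) ∈ F_7², evaluate f(x, y) mod 7. Record the zeros.
  x = 0: [0↦2, 1↦4, 2↦4, 3↦4, 4↦6, 5↦5, 6↦3]  zeros at y ∈ ∅
  x = 1: [0↦3, 1↦5, 2↦3, 3↦6, 4↦2, 5↦0, 6↦2]  zeros at y ∈ {5}
  x = 2: [0↦3, 1↦5, 2↦1, 3↦0, 4↦4, 5↦1, 6↦0]  zeros at y ∈ {3, 6}
  x = 3: [0↦1, 1↦3, 2↦4, 3↦6, 4↦4, 5↦0, 6↦3]  zeros at y ∈ {5}
  x = 4: [0↦3, 1↦5, 2↦4, 3↦2, 4↦1, 5↦3, 6↦3]  zeros at y ∈ ∅
  x = 5: [0↦1, 1↦3, 2↦0, 3↦1, 4↦1, 5↦2, 6↦6]  zeros at y ∈ {2}
  x = 6: [0↦1, 1↦3, 2↦5, 3↦2, 4↦3, 5↦3, 6↦4]  zeros at y ∈ ∅
Collecting zeros: affine points = {(1, 5), (2, 3), (2, 6), (3, 5), (5, 2)}.
Total count |C(F_7)_aff| = 5.


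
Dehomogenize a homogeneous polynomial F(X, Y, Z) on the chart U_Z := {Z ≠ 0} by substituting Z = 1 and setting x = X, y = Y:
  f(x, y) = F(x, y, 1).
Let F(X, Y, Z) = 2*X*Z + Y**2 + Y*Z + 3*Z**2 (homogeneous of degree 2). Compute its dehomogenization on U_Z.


f(x, y) = 2*x + y**2 + y + 3

On U_Z we set Z = 1. Each monomial c·X^i·Y^j·Z^k in F becomes c·x^i·y^j·1^k = c·x^i·y^j.
Substituting Z = 1: F(X, Y, 1) = 2*x + y**2 + y + 3.
Note: deg(f) ≤ deg(F) = 2; strict inequality happens when F is divisible by Z (lost terms).


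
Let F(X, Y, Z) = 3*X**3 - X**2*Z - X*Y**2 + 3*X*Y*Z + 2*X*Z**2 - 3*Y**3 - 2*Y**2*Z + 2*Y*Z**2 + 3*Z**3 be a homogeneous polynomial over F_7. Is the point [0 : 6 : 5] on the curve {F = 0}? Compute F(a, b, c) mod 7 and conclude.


F(0,6,5) ≡ 3 (mod 7); P is NOT on the curve.

Evaluate F(0, 6, 5) term-by-term (mod 7).
  3*X**3 ↦ 3·0·1·1 = 0
  -X**2*Z ↦ -1·0·1·5 = 0
  -X*Y**2 ↦ -1·0·36·1 = 0
  3*X*Y*Z ↦ 3·0·6·5 = 0
  2*X*Z**2 ↦ 2·0·1·25 = 0
  -3*Y**3 ↦ -3·1·216·1 = -648
  -2*Y**2*Z ↦ -2·1·36·5 = -360
  2*Y*Z**2 ↦ 2·1·6·25 = 300
  3*Z**3 ↦ 3·1·1·125 = 375
Sum: F(0, 6, 5) = (0) + (0) + (0) + (0) + (0) + (-648) + (-360) + (300) + (375) = -333.
Reducing mod 7: -333 ≡ 3 (mod 7).
Since F(a, b, c) ≡ 3 ≠ 0 (mod 7), P does NOT lie on the curve.


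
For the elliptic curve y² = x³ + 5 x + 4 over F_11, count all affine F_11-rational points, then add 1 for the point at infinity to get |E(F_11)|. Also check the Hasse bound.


Affine points = {(0, 2), (0, 9), (2, 0), (4, 0), (5, 0), (10, 3), (10, 8)}; affine count = 7; |E(F_11)| = 8.

Discriminant check: Δ ∝ 4a³ + 27b² = 4·5³ + 27·4² = 4·125 + 27·16 ≡ 8 (mod 11). Nonzero ⇒ E is nonsingular.
For each x ∈ F_11, compute rhs = x³ + 5·x + 4 mod 11, then count y ∈ F_11 with y² ≡ rhs.
  x = 0: rhs = 4, matching y values: 2, 9 (2 points).
  x = 1: rhs = 10, matching y values: none (0 points).
  x = 2: rhs = 0, matching y values: 0 (1 points).
  x = 3: rhs = 2, matching y values: none (0 points).
  x = 4: rhs = 0, matching y values: 0 (1 points).
  x = 5: rhs = 0, matching y values: 0 (1 points).
  x = 6: rhs = 8, matching y values: none (0 points).
  x = 7: rhs = 8, matching y values: none (0 points).
  x = 8: rhs = 6, matching y values: none (0 points).
  x = 9: rhs = 8, matching y values: none (0 points).
  x = 10: rhs = 9, matching y values: 3, 8 (2 points).
Total affine count: 7.
Full point count |E(F_11)| = 7 + 1 = 8.
Hasse bound: |8 − (11+1)| = |-4| = 4 ≤ 2√11 ≈ 6.6332 ✓.


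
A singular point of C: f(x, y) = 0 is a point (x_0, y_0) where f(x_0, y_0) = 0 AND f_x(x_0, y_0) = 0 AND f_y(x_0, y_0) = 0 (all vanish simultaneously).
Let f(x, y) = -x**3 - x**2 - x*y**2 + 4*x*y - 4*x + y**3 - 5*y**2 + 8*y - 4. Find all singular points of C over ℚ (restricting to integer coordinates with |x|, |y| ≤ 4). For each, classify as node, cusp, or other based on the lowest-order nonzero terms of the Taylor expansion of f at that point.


Singular points: {(0, 2)}; classification: node.

Compute partial derivatives:
  f_x = -3*x**2 - 2*x - y**2 + 4*y - 4.
  f_y = -2*x*y + 4*x + 3*y**2 - 10*y + 8.
Scan x_0 ∈ {−4, ..., 4}. For each x_0, f_y(x_0, y) is a polynomial in y; find its integer roots y ∈ {−4, ..., 4}, then test f_x and f at those candidates.
  x = -4: f_y(-4, y) = 3*y**2 - 2*y - 8; vanishes at y ∈ {2}. (-4, 2): f_x = -40 ≠ 0.
  x = -3: f_y(-3, y) = 3*y**2 - 4*y - 4; vanishes at y ∈ {2}. (-3, 2): f_x = -21 ≠ 0.
  x = -2: f_y(-2, y) = 3*y**2 - 6*y; vanishes at y ∈ {0, 2}. (-2, 0): f_x = -12 ≠ 0; (-2, 2): f_x = -8 ≠ 0.
  x = -1: f_y(-1, y) = 3*y**2 - 8*y + 4; vanishes at y ∈ {2}. (-1, 2): f_x = -1 ≠ 0.
  x = 0: f_y(0, y) = 3*y**2 - 10*y + 8; vanishes at y ∈ {2}. (0, 2): f_x = 0, f = 0 — SINGULAR.
  x = 1: f_y(1, y) = 3*y**2 - 12*y + 12; vanishes at y ∈ {2}. (1, 2): f_x = -5 ≠ 0.
  x = 2: f_y(2, y) = 3*y**2 - 14*y + 16; vanishes at y ∈ {2}. (2, 2): f_x = -16 ≠ 0.
  x = 3: f_y(3, y) = 3*y**2 - 16*y + 20; vanishes at y ∈ {2}. (3, 2): f_x = -33 ≠ 0.
  x = 4: f_y(4, y) = 3*y**2 - 18*y + 24; vanishes at y ∈ {2, 4}. (4, 2): f_x = -56 ≠ 0; (4, 4): f_x = -60 ≠ 0.
Only singular point on the grid: (0, 2).
Classify: substitute x = 0 + u, y = 2 + v and expand: f = -u**3 - u**2 - u*v**2 + v**3 + v**2.
No constant or linear terms (consistent with a singular point). Quadratic part: -u**2 + v**2. Cubic part: -u**3 - u*v**2 + v**3.
The quadratic part v**2 - u**2 = (v − u)(v + u) splits into two distinct linear factors, so there are two distinct tangent lines y − 2 = ±(x − 0) — this is a node (ordinary double point).
Classification: node.


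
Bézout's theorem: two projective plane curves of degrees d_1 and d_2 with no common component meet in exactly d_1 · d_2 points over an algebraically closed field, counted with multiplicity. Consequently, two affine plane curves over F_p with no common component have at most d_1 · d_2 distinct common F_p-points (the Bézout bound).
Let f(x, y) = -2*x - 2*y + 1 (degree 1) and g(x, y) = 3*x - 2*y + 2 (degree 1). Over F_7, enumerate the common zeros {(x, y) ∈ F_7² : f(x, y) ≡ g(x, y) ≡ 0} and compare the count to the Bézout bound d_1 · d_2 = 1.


Common zeros: {(4, 0)}; count = 1; Bézout bound = 1.

deg(f) = 1, deg(g) = 1, so Bézout bound = 1.
Scan x ∈ F_7. For each x, list the y ∈ F_7 with f(x, y) ≡ 0 and those with g(x, y) ≡ 0 (mod 7); the common zeros in that column are the intersection.
  x = 0: f ≡ 0 at y ∈ {4}; g ≡ 0 at y ∈ {1}; common: ∅.
  x = 1: f ≡ 0 at y ∈ {3}; g ≡ 0 at y ∈ {6}; common: ∅.
  x = 2: f ≡ 0 at y ∈ {2}; g ≡ 0 at y ∈ {4}; common: ∅.
  x = 3: f ≡ 0 at y ∈ {1}; g ≡ 0 at y ∈ {2}; common: ∅.
  x = 4: f ≡ 0 at y ∈ {0}; g ≡ 0 at y ∈ {0}; common: {0}.
  x = 5: f ≡ 0 at y ∈ {6}; g ≡ 0 at y ∈ {5}; common: ∅.
  x = 6: f ≡ 0 at y ∈ {5}; g ≡ 0 at y ∈ {3}; common: ∅.
Collecting: common zeros = {(4, 0)}, so the count is 1.
Comparison with the Bézout bound: 1 ≤ 1 = deg(f)·deg(g), as expected for curves with no common component (the bound is attained).


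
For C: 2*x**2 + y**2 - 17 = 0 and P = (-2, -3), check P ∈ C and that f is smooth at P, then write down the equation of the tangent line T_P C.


Tangent line at P: -8*x - 6*y - 34 = 0.

Step 1: f(-2, -3) = 0, so P lies on C.
Step 2: partial derivatives
  f_x(x, y) = 4*x, f_y(x, y) = 2*y.
  f_x(P) = -8, f_y(P) = -6 (gradient nonzero, so P is smooth).
Step 3: tangent line at P: -8·(x − -2) + -6·(y − -3) = 0.
Expanding: -8*x - 6*y - 34 = 0.


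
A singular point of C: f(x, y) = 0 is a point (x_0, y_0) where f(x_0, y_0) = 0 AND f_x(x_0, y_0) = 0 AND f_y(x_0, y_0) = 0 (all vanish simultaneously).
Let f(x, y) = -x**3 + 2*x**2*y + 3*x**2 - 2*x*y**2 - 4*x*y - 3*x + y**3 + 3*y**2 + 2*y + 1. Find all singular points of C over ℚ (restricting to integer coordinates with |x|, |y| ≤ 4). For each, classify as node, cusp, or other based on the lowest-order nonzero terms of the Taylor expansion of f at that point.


Singular points: {(1, 0)}; classification: cusp.

Compute partial derivatives:
  f_x = -3*x**2 + 4*x*y + 6*x - 2*y**2 - 4*y - 3.
  f_y = 2*x**2 - 4*x*y - 4*x + 3*y**2 + 6*y + 2.
Scan x_0 ∈ {−4, ..., 4}. For each x_0, f_y(x_0, y) is a polynomial in y; find its integer roots y ∈ {−4, ..., 4}, then test f_x and f at those candidates.
  x = -4: f_y(-4, y) = 3*y**2 + 22*y + 50; no integer root y with |y| ≤ 4.
  x = -3: f_y(-3, y) = 3*y**2 + 18*y + 32; no integer root y with |y| ≤ 4.
  x = -2: f_y(-2, y) = 3*y**2 + 14*y + 18; no integer root y with |y| ≤ 4.
  x = -1: f_y(-1, y) = 3*y**2 + 10*y + 8; vanishes at y ∈ {-2}. (-1, -2): f_x = -4 ≠ 0.
  x = 0: f_y(0, y) = 3*y**2 + 6*y + 2; no integer root y with |y| ≤ 4.
  x = 1: f_y(1, y) = 3*y**2 + 2*y; vanishes at y ∈ {0}. (1, 0): f_x = 0, f = 0 — SINGULAR.
  x = 2: f_y(2, y) = 3*y**2 - 2*y + 2; no integer root y with |y| ≤ 4.
  x = 3: f_y(3, y) = 3*y**2 - 6*y + 8; no integer root y with |y| ≤ 4.
  x = 4: f_y(4, y) = 3*y**2 - 10*y + 18; no integer root y with |y| ≤ 4.
Only singular point on the grid: (1, 0).
Classify: substitute x = 1 + u, y = 0 + v and expand: f = -u**3 + 2*u**2*v - 2*u*v**2 + v**3 + v**2.
No constant or linear terms (consistent with a singular point). Quadratic part: v**2. Cubic part: -u**3 + 2*u**2*v - 2*u*v**2 + v**3.
The quadratic part v**2 is a perfect square, so there is a single (double) tangent line v = 0, i.e. y = 0. Restricting the cubic part to that line (v = 0) leaves -u**3 ≠ 0, so f is not divisible by v and the branch is v² ≈ u**3 to lowest order — this is a cusp.
Classification: cusp.


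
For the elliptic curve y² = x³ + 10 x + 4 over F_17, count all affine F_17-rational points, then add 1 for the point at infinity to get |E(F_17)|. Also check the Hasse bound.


Affine points = {(0, 2), (0, 15), (1, 7), (1, 10), (2, 7), (2, 10), (5, 3), (5, 14), (6, 5), (6, 12), (7, 3), (7, 14), (8, 1), (8, 16), (10, 4), (10, 13), (11, 0), (12, 4), (12, 13), (13, 6), (13, 11), (14, 7), (14, 10)}; affine count = 23; |E(F_17)| = 24.

Discriminant check: Δ ∝ 4a³ + 27b² = 4·10³ + 27·4² = 4·1000 + 27·16 ≡ 12 (mod 17). Nonzero ⇒ E is nonsingular.
For each x ∈ F_17, compute rhs = x³ + 10·x + 4 mod 17, then count y ∈ F_17 with y² ≡ rhs.
  x = 0: rhs = 4, matching y values: 2, 15 (2 points).
  x = 1: rhs = 15, matching y values: 7, 10 (2 points).
  x = 2: rhs = 15, matching y values: 7, 10 (2 points).
  x = 3: rhs = 10, matching y values: none (0 points).
  x = 4: rhs = 6, matching y values: none (0 points).
  x = 5: rhs = 9, matching y values: 3, 14 (2 points).
  x = 6: rhs = 8, matching y values: 5, 12 (2 points).
  x = 7: rhs = 9, matching y values: 3, 14 (2 points).
  x = 8: rhs = 1, matching y values: 1, 16 (2 points).
  x = 9: rhs = 7, matching y values: none (0 points).
  x = 10: rhs = 16, matching y values: 4, 13 (2 points).
  x = 11: rhs = 0, matching y values: 0 (1 points).
  x = 12: rhs = 16, matching y values: 4, 13 (2 points).
  x = 13: rhs = 2, matching y values: 6, 11 (2 points).
  x = 14: rhs = 15, matching y values: 7, 10 (2 points).
  x = 15: rhs = 10, matching y values: none (0 points).
  x = 16: rhs = 10, matching y values: none (0 points).
Total affine count: 23.
Full point count |E(F_17)| = 23 + 1 = 24.
Hasse bound: |24 − (17+1)| = |6| = 6 ≤ 2√17 ≈ 8.2462 ✓.


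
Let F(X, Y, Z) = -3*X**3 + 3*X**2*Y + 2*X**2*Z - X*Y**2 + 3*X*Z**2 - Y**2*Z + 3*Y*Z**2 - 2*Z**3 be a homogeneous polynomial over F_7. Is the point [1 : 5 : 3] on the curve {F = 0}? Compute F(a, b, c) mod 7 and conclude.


F(1,5,3) ≡ 5 (mod 7); P is NOT on the curve.

Evaluate F(1, 5, 3) term-by-term (mod 7).
  -3*X**3 ↦ -3·1·1·1 = -3
  3*X**2*Y ↦ 3·1·5·1 = 15
  2*X**2*Z ↦ 2·1·1·3 = 6
  -X*Y**2 ↦ -1·1·25·1 = -25
  3*X*Z**2 ↦ 3·1·1·9 = 27
  -Y**2*Z ↦ -1·1·25·3 = -75
  3*Y*Z**2 ↦ 3·1·5·9 = 135
  -2*Z**3 ↦ -2·1·1·27 = -54
Sum: F(1, 5, 3) = (-3) + (15) + (6) + (-25) + (27) + (-75) + (135) + (-54) = 26.
Reducing mod 7: 26 ≡ 5 (mod 7).
Since F(a, b, c) ≡ 5 ≠ 0 (mod 7), P does NOT lie on the curve.


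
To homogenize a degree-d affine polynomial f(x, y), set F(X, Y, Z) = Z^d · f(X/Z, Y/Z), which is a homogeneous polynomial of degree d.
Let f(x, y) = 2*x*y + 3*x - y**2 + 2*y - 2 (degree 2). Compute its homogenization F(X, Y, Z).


F(X, Y, Z) = 2*X*Y + 3*X*Z - Y**2 + 2*Y*Z - 2*Z**2

deg(f) = 2.
Substitute x = X/Z, y = Y/Z into f, then multiply by Z^2.
  monomial 2·x^1·y^1 ↦ 2·X^1·Y^1·Z^0.
  monomial 3·x^1·y^0 ↦ 3·X^1·Y^0·Z^1.
  monomial -1·x^0·y^2 ↦ -1·X^0·Y^2·Z^0.
  monomial 2·x^0·y^1 ↦ 2·X^0·Y^1·Z^1.
  monomial -2·x^0·y^0 ↦ -2·X^0·Y^0·Z^2.
Collecting: F(X, Y, Z) = 2*X*Y + 3*X*Z - Y**2 + 2*Y*Z - 2*Z**2.


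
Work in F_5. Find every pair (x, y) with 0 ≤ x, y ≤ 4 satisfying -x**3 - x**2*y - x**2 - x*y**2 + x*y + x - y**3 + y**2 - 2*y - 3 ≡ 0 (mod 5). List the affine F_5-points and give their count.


Affine F_5-points: {(0, 1), (3, 3), (4, 3)}; count = 3.

For each of the 25 pairs (x, y) ∈ F_5², evaluate f(x, y) mod 5. Record the zeros.
  x = 0: [0↦2, 1↦0, 2↦4, 3↦3, 4↦1]  zeros at y ∈ {1}
  x = 1: [0↦1, 1↦3, 2↦4, 3↦3, 4↦4]  zeros at y ∈ ∅
  x = 2: [0↦2, 1↦1, 2↦2, 3↦4, 4↦1]  zeros at y ∈ ∅
  x = 3: [0↦4, 1↦3, 2↦2, 3↦0, 4↦1]  zeros at y ∈ {3}
  x = 4: [0↦1, 1↦3, 2↦3, 3↦0, 4↦3]  zeros at y ∈ {3}
Collecting zeros: affine points = {(0, 1), (3, 3), (4, 3)}.
Total count |C(F_5)_aff| = 3.


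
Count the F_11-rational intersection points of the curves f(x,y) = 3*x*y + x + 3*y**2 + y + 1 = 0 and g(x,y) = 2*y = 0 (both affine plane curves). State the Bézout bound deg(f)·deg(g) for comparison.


Common zeros: {(10, 0)}; count = 1; Bézout bound = 2.

deg(f) = 2, deg(g) = 1, so Bézout bound = 2.
Scan x ∈ F_11. For each x, list the y ∈ F_11 with f(x, y) ≡ 0 and those with g(x, y) ≡ 0 (mod 11); the common zeros in that column are the intersection.
  x = 0: f ≡ 0 at y ∈ {9}; g ≡ 0 at y ∈ {0}; common: ∅.
  x = 1: f ≡ 0 at y ∈ {2, 4}; g ≡ 0 at y ∈ {0}; common: ∅.
  x = 2: f ≡ 0 at y ∈ ∅; g ≡ 0 at y ∈ {0}; common: ∅.
  x = 3: f ≡ 0 at y ∈ ∅; g ≡ 0 at y ∈ {0}; common: ∅.
  x = 4: f ≡ 0 at y ∈ ∅; g ≡ 0 at y ∈ {0}; common: ∅.
  x = 5: f ≡ 0 at y ∈ ∅; g ≡ 0 at y ∈ {0}; common: ∅.
  x = 6: f ≡ 0 at y ∈ ∅; g ≡ 0 at y ∈ {0}; common: ∅.
  x = 7: f ≡ 0 at y ∈ {1, 10}; g ≡ 0 at y ∈ {0}; common: ∅.
  x = 8: f ≡ 0 at y ∈ {5}; g ≡ 0 at y ∈ {0}; common: ∅.
  x = 9: f ≡ 0 at y ∈ {3, 6}; g ≡ 0 at y ∈ {0}; common: ∅.
  x = 10: f ≡ 0 at y ∈ {0, 8}; g ≡ 0 at y ∈ {0}; common: {0}.
Collecting: common zeros = {(10, 0)}, so the count is 1.
Comparison with the Bézout bound: 1 ≤ 2 = deg(f)·deg(g), as expected for curves with no common component (the affine F_11-count falls short of the bound because intersections may lie at infinity, over extension fields, or carry multiplicity).


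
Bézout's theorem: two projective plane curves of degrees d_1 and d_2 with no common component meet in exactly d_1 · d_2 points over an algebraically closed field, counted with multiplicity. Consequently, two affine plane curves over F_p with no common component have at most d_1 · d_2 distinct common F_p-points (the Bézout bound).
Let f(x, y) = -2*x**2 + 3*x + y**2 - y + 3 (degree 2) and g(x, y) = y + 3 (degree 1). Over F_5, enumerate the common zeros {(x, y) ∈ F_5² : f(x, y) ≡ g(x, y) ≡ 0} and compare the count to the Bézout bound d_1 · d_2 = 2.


Common zeros: {(0, 2), (4, 2)}; count = 2; Bézout bound = 2.

deg(f) = 2, deg(g) = 1, so Bézout bound = 2.
Scan x ∈ F_5. For each x, list the y ∈ F_5 with f(x, y) ≡ 0 and those with g(x, y) ≡ 0 (mod 5); the common zeros in that column are the intersection.
  x = 0: f ≡ 0 at y ∈ {2, 4}; g ≡ 0 at y ∈ {2}; common: {2}.
  x = 1: f ≡ 0 at y ∈ {3}; g ≡ 0 at y ∈ {2}; common: ∅.
  x = 2: f ≡ 0 at y ∈ ∅; g ≡ 0 at y ∈ {2}; common: ∅.
  x = 3: f ≡ 0 at y ∈ {3}; g ≡ 0 at y ∈ {2}; common: ∅.
  x = 4: f ≡ 0 at y ∈ {2, 4}; g ≡ 0 at y ∈ {2}; common: {2}.
Collecting: common zeros = {(0, 2), (4, 2)}, so the count is 2.
Comparison with the Bézout bound: 2 ≤ 2 = deg(f)·deg(g), as expected for curves with no common component (the bound is attained).


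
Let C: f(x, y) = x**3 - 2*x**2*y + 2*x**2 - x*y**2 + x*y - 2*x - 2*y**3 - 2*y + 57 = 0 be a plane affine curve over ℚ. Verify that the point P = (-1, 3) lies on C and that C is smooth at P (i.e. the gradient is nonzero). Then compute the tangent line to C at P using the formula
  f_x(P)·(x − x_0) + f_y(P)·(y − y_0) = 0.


Tangent line at P: 3*x - 53*y + 162 = 0.

Step 1: f(-1, 3) = 0, so P lies on C.
Step 2: partial derivatives
  f_x(x, y) = 3*x**2 - 4*x*y + 4*x - y**2 + y - 2, f_y(x, y) = -2*x**2 - 2*x*y + x - 6*y**2 - 2.
  f_x(P) = 3, f_y(P) = -53 (gradient nonzero, so P is smooth).
Step 3: tangent line at P: 3·(x − -1) + -53·(y − 3) = 0.
Expanding: 3*x - 53*y + 162 = 0.


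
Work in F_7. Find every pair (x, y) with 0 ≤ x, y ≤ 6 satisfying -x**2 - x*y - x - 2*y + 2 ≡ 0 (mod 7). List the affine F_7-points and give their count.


Affine F_7-points: {(0, 1), (1, 0), (2, 6), (3, 5), (4, 4), (5, 0), (5, 1), (5, 2), (5, 3), (5, 4), (5, 5), (5, 6), (6, 2)}; count = 13.

For each of the 49 pairs (x, y) ∈ F_7², evaluate f(x, y) mod 7. Record the zeros.
  x = 0: [0↦2, 1↦0, 2↦5, 3↦3, 4↦1, 5↦6, 6↦4]  zeros at y ∈ {1}
  x = 1: [0↦0, 1↦4, 2↦1, 3↦5, 4↦2, 5↦6, 6↦3]  zeros at y ∈ {0}
  x = 2: [0↦3, 1↦6, 2↦2, 3↦5, 4↦1, 5↦4, 6↦0]  zeros at y ∈ {6}
  x = 3: [0↦4, 1↦6, 2↦1, 3↦3, 4↦5, 5↦0, 6↦2]  zeros at y ∈ {5}
  x = 4: [0↦3, 1↦4, 2↦5, 3↦6, 4↦0, 5↦1, 6↦2]  zeros at y ∈ {4}
  x = 5: [0↦0, 1↦0, 2↦0, 3↦0, 4↦0, 5↦0, 6↦0]  zeros at y ∈ {0, 1, 2, 3, 4, 5, 6}
  x = 6: [0↦2, 1↦1, 2↦0, 3↦6, 4↦5, 5↦4, 6↦3]  zeros at y ∈ {2}
Collecting zeros: affine points = {(0, 1), (1, 0), (2, 6), (3, 5), (4, 4), (5, 0), (5, 1), (5, 2), (5, 3), (5, 4), (5, 5), (5, 6), (6, 2)}.
Total count |C(F_7)_aff| = 13.


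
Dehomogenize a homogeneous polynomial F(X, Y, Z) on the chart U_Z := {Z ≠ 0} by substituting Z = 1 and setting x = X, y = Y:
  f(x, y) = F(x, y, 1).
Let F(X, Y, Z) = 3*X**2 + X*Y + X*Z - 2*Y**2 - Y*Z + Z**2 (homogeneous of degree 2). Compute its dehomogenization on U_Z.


f(x, y) = 3*x**2 + x*y + x - 2*y**2 - y + 1

On U_Z we set Z = 1. Each monomial c·X^i·Y^j·Z^k in F becomes c·x^i·y^j·1^k = c·x^i·y^j.
Substituting Z = 1: F(X, Y, 1) = 3*x**2 + x*y + x - 2*y**2 - y + 1.
Note: deg(f) ≤ deg(F) = 2; strict inequality happens when F is divisible by Z (lost terms).


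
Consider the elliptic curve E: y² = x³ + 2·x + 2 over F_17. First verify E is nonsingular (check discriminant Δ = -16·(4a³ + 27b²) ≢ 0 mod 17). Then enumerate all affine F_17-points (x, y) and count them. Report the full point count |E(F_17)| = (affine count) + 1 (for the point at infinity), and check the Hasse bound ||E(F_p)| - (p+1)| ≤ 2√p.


Affine points = {(0, 6), (0, 11), (3, 1), (3, 16), (5, 1), (5, 16), (6, 3), (6, 14), (7, 6), (7, 11), (9, 1), (9, 16), (10, 6), (10, 11), (13, 7), (13, 10), (16, 4), (16, 13)}; affine count = 18; |E(F_17)| = 19.

Discriminant check: Δ ∝ 4a³ + 27b² = 4·2³ + 27·2² = 4·8 + 27·4 ≡ 4 (mod 17). Nonzero ⇒ E is nonsingular.
For each x ∈ F_17, compute rhs = x³ + 2·x + 2 mod 17, then count y ∈ F_17 with y² ≡ rhs.
  x = 0: rhs = 2, matching y values: 6, 11 (2 points).
  x = 1: rhs = 5, matching y values: none (0 points).
  x = 2: rhs = 14, matching y values: none (0 points).
  x = 3: rhs = 1, matching y values: 1, 16 (2 points).
  x = 4: rhs = 6, matching y values: none (0 points).
  x = 5: rhs = 1, matching y values: 1, 16 (2 points).
  x = 6: rhs = 9, matching y values: 3, 14 (2 points).
  x = 7: rhs = 2, matching y values: 6, 11 (2 points).
  x = 8: rhs = 3, matching y values: none (0 points).
  x = 9: rhs = 1, matching y values: 1, 16 (2 points).
  x = 10: rhs = 2, matching y values: 6, 11 (2 points).
  x = 11: rhs = 12, matching y values: none (0 points).
  x = 12: rhs = 3, matching y values: none (0 points).
  x = 13: rhs = 15, matching y values: 7, 10 (2 points).
  x = 14: rhs = 3, matching y values: none (0 points).
  x = 15: rhs = 7, matching y values: none (0 points).
  x = 16: rhs = 16, matching y values: 4, 13 (2 points).
Total affine count: 18.
Full point count |E(F_17)| = 18 + 1 = 19.
Hasse bound: |19 − (17+1)| = |1| = 1 ≤ 2√17 ≈ 8.2462 ✓.


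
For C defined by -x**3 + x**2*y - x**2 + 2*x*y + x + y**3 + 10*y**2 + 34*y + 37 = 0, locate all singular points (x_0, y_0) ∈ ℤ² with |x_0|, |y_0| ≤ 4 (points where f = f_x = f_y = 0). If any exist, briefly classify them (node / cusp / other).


Singular points: {(-1, -3)}; classification: node.

Compute partial derivatives:
  f_x = -3*x**2 + 2*x*y - 2*x + 2*y + 1.
  f_y = x**2 + 2*x + 3*y**2 + 20*y + 34.
Scan x_0 ∈ {−4, ..., 4}. For each x_0, f_y(x_0, y) is a polynomial in y; find its integer roots y ∈ {−4, ..., 4}, then test f_x and f at those candidates.
  x = -4: f_y(-4, y) = 3*y**2 + 20*y + 42; no integer root y with |y| ≤ 4.
  x = -3: f_y(-3, y) = 3*y**2 + 20*y + 37; no integer root y with |y| ≤ 4.
  x = -2: f_y(-2, y) = 3*y**2 + 20*y + 34; no integer root y with |y| ≤ 4.
  x = -1: f_y(-1, y) = 3*y**2 + 20*y + 33; vanishes at y ∈ {-3}. (-1, -3): f_x = 0, f = 0 — SINGULAR.
  x = 0: f_y(0, y) = 3*y**2 + 20*y + 34; no integer root y with |y| ≤ 4.
  x = 1: f_y(1, y) = 3*y**2 + 20*y + 37; no integer root y with |y| ≤ 4.
  x = 2: f_y(2, y) = 3*y**2 + 20*y + 42; no integer root y with |y| ≤ 4.
  x = 3: f_y(3, y) = 3*y**2 + 20*y + 49; no integer root y with |y| ≤ 4.
  x = 4: f_y(4, y) = 3*y**2 + 20*y + 58; no integer root y with |y| ≤ 4.
Only singular point on the grid: (-1, -3).
Classify: substitute x = -1 + u, y = -3 + v and expand: f = -u**3 + u**2*v - u**2 + v**3 + v**2.
No constant or linear terms (consistent with a singular point). Quadratic part: -u**2 + v**2. Cubic part: -u**3 + u**2*v + v**3.
The quadratic part v**2 - u**2 = (v − u)(v + u) splits into two distinct linear factors, so there are two distinct tangent lines y − -3 = ±(x − -1) — this is a node (ordinary double point).
Classification: node.


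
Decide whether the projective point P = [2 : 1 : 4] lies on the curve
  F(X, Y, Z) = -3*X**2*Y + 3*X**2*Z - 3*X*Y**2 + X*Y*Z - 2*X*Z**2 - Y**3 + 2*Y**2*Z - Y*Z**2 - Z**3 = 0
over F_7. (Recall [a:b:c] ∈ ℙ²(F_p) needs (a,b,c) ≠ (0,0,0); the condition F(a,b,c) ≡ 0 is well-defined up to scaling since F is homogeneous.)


F(2,1,4) ≡ 6 (mod 7); P is NOT on the curve.

Evaluate F(2, 1, 4) term-by-term (mod 7).
  -3*X**2*Y ↦ -3·4·1·1 = -12
  3*X**2*Z ↦ 3·4·1·4 = 48
  -3*X*Y**2 ↦ -3·2·1·1 = -6
  X*Y*Z ↦ 1·2·1·4 = 8
  -2*X*Z**2 ↦ -2·2·1·16 = -64
  -Y**3 ↦ -1·1·1·1 = -1
  2*Y**2*Z ↦ 2·1·1·4 = 8
  -Y*Z**2 ↦ -1·1·1·16 = -16
  -Z**3 ↦ -1·1·1·64 = -64
Sum: F(2, 1, 4) = (-12) + (48) + (-6) + (8) + (-64) + (-1) + (8) + (-16) + (-64) = -99.
Reducing mod 7: -99 ≡ 6 (mod 7).
Since F(a, b, c) ≡ 6 ≠ 0 (mod 7), P does NOT lie on the curve.


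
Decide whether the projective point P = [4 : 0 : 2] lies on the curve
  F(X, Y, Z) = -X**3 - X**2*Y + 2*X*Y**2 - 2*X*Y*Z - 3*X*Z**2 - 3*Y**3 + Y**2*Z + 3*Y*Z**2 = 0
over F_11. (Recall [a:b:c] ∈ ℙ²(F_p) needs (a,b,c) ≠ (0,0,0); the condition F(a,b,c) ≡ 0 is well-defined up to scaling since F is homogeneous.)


F(4,0,2) ≡ 9 (mod 11); P is NOT on the curve.

Evaluate F(4, 0, 2) term-by-term (mod 11).
  -X**3 ↦ -1·64·1·1 = -64
  -X**2*Y ↦ -1·16·0·1 = 0
  2*X*Y**2 ↦ 2·4·0·1 = 0
  -2*X*Y*Z ↦ -2·4·0·2 = 0
  -3*X*Z**2 ↦ -3·4·1·4 = -48
  -3*Y**3 ↦ -3·1·0·1 = 0
  Y**2*Z ↦ 1·1·0·2 = 0
  3*Y*Z**2 ↦ 3·1·0·4 = 0
Sum: F(4, 0, 2) = (-64) + (0) + (0) + (0) + (-48) + (0) + (0) + (0) = -112.
Reducing mod 11: -112 ≡ 9 (mod 11).
Since F(a, b, c) ≡ 9 ≠ 0 (mod 11), P does NOT lie on the curve.


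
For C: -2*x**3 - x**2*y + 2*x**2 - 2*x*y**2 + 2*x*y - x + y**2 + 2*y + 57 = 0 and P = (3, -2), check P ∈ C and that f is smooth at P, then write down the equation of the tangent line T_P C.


Tangent line at P: -43*x + 19*y + 167 = 0.

Step 1: f(3, -2) = 0, so P lies on C.
Step 2: partial derivatives
  f_x(x, y) = -6*x**2 - 2*x*y + 4*x - 2*y**2 + 2*y - 1, f_y(x, y) = -x**2 - 4*x*y + 2*x + 2*y + 2.
  f_x(P) = -43, f_y(P) = 19 (gradient nonzero, so P is smooth).
Step 3: tangent line at P: -43·(x − 3) + 19·(y − -2) = 0.
Expanding: -43*x + 19*y + 167 = 0.


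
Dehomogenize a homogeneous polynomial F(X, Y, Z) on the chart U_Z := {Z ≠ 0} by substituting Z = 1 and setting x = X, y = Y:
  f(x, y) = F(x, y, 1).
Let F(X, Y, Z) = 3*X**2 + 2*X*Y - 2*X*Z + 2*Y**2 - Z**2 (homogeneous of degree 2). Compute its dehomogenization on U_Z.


f(x, y) = 3*x**2 + 2*x*y - 2*x + 2*y**2 - 1

On U_Z we set Z = 1. Each monomial c·X^i·Y^j·Z^k in F becomes c·x^i·y^j·1^k = c·x^i·y^j.
Substituting Z = 1: F(X, Y, 1) = 3*x**2 + 2*x*y - 2*x + 2*y**2 - 1.
Note: deg(f) ≤ deg(F) = 2; strict inequality happens when F is divisible by Z (lost terms).


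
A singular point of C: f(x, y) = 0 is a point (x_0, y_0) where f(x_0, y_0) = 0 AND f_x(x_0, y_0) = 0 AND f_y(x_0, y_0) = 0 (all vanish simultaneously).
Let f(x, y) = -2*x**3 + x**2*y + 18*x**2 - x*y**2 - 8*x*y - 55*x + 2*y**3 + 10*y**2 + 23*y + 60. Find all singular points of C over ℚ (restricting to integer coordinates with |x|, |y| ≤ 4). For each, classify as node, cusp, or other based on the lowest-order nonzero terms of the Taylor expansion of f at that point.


Singular points: {(3, -1)}; classification: node.

Compute partial derivatives:
  f_x = -6*x**2 + 2*x*y + 36*x - y**2 - 8*y - 55.
  f_y = x**2 - 2*x*y - 8*x + 6*y**2 + 20*y + 23.
Scan x_0 ∈ {−4, ..., 4}. For each x_0, f_y(x_0, y) is a polynomial in y; find its integer roots y ∈ {−4, ..., 4}, then test f_x and f at those candidates.
  x = -4: f_y(-4, y) = 6*y**2 + 28*y + 71; no integer root y with |y| ≤ 4.
  x = -3: f_y(-3, y) = 6*y**2 + 26*y + 56; no integer root y with |y| ≤ 4.
  x = -2: f_y(-2, y) = 6*y**2 + 24*y + 43; no integer root y with |y| ≤ 4.
  x = -1: f_y(-1, y) = 6*y**2 + 22*y + 32; no integer root y with |y| ≤ 4.
  x = 0: f_y(0, y) = 6*y**2 + 20*y + 23; no integer root y with |y| ≤ 4.
  x = 1: f_y(1, y) = 6*y**2 + 18*y + 16; no integer root y with |y| ≤ 4.
  x = 2: f_y(2, y) = 6*y**2 + 16*y + 11; no integer root y with |y| ≤ 4.
  x = 3: f_y(3, y) = 6*y**2 + 14*y + 8; vanishes at y ∈ {-1}. (3, -1): f_x = 0, f = 0 — SINGULAR.
  x = 4: f_y(4, y) = 6*y**2 + 12*y + 7; no integer root y with |y| ≤ 4.
Only singular point on the grid: (3, -1).
Classify: substitute x = 3 + u, y = -1 + v and expand: f = -2*u**3 + u**2*v - u**2 - u*v**2 + 2*v**3 + v**2.
No constant or linear terms (consistent with a singular point). Quadratic part: -u**2 + v**2. Cubic part: -2*u**3 + u**2*v - u*v**2 + 2*v**3.
The quadratic part v**2 - u**2 = (v − u)(v + u) splits into two distinct linear factors, so there are two distinct tangent lines y − -1 = ±(x − 3) — this is a node (ordinary double point).
Classification: node.


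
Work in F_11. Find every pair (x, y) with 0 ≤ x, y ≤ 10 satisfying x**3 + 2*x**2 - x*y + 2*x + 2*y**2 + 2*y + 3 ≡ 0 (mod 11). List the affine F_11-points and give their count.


Affine F_11-points: {(1, 1), (1, 4), (2, 4), (2, 7), (3, 1), (3, 5), (5, 1), (5, 6), (6, 4), (6, 9), (8, 7), (10, 7), (10, 8)}; count = 13.

For each of the 121 pairs (x, y) ∈ F_11², evaluate f(x, y) mod 11. Record the zeros.
  x = 0: [0↦3, 1↦7, 2↦4, 3↦5, 4↦10, 5↦8, 6↦10, 7↦5, 8↦4, 9↦7, 10↦3]  zeros at y ∈ ∅
  x = 1: [0↦8, 1↦0, 2↦7, 3↦7, 4↦0, 5↦8, 6↦9, 7↦3, 8↦1, 9↦3, 10↦9]  zeros at y ∈ {1, 4}
  x = 2: [0↦1, 1↦3, 2↦9, 3↦8, 4↦0, 5↦7, 6↦7, 7↦0, 8↦8, 9↦9, 10↦3]  zeros at y ∈ {4, 7}
  x = 3: [0↦10, 1↦0, 2↦5, 3↦3, 4↦5, 5↦0, 6↦10, 7↦2, 8↦9, 9↦9, 10↦2]  zeros at y ∈ {1, 5}
  x = 4: [0↦8, 1↦8, 2↦1, 3↦9, 4↦10, 5↦4, 6↦2, 7↦4, 8↦10, 9↦9, 10↦1]  zeros at y ∈ ∅
  x = 5: [0↦1, 1↦0, 2↦3, 3↦10, 4↦10, 5↦3, 6↦0, 7↦1, 8↦6, 9↦4, 10↦6]  zeros at y ∈ {1, 6}
  x = 6: [0↦6, 1↦4, 2↦6, 3↦1, 4↦0, 5↦3, 6↦10, 7↦10, 8↦3, 9↦0, 10↦1]  zeros at y ∈ {4, 9}
  x = 7: [0↦7, 1↦4, 2↦5, 3↦10, 4↦8, 5↦10, 6↦5, 7↦4, 8↦7, 9↦3, 10↦3]  zeros at y ∈ ∅
  x = 8: [0↦10, 1↦6, 2↦6, 3↦10, 4↦7, 5↦8, 6↦2, 7↦0, 8↦2, 9↦8, 10↦7]  zeros at y ∈ {7}
  x = 9: [0↦10, 1↦5, 2↦4, 3↦7, 4↦3, 5↦3, 6↦7, 7↦4, 8↦5, 9↦10, 10↦8]  zeros at y ∈ ∅
  x = 10: [0↦2, 1↦7, 2↦5, 3↦7, 4↦2, 5↦1, 6↦4, 7↦0, 8↦0, 9↦4, 10↦1]  zeros at y ∈ {7, 8}
Collecting zeros: affine points = {(1, 1), (1, 4), (2, 4), (2, 7), (3, 1), (3, 5), (5, 1), (5, 6), (6, 4), (6, 9), (8, 7), (10, 7), (10, 8)}.
Total count |C(F_11)_aff| = 13.


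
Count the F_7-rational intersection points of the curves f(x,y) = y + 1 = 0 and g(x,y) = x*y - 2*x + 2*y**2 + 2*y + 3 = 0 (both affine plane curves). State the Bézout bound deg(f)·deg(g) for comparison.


Common zeros: {(1, 6)}; count = 1; Bézout bound = 2.

deg(f) = 1, deg(g) = 2, so Bézout bound = 2.
Scan x ∈ F_7. For each x, list the y ∈ F_7 with f(x, y) ≡ 0 and those with g(x, y) ≡ 0 (mod 7); the common zeros in that column are the intersection.
  x = 0: f ≡ 0 at y ∈ {6}; g ≡ 0 at y ∈ {1, 5}; common: ∅.
  x = 1: f ≡ 0 at y ∈ {6}; g ≡ 0 at y ∈ {3, 6}; common: {6}.
  x = 2: f ≡ 0 at y ∈ {6}; g ≡ 0 at y ∈ ∅; common: ∅.
  x = 3: f ≡ 0 at y ∈ {6}; g ≡ 0 at y ∈ {4}; common: ∅.
  x = 4: f ≡ 0 at y ∈ {6}; g ≡ 0 at y ∈ ∅; common: ∅.
  x = 5: f ≡ 0 at y ∈ {6}; g ≡ 0 at y ∈ {0}; common: ∅.
  x = 6: f ≡ 0 at y ∈ {6}; g ≡ 0 at y ∈ ∅; common: ∅.
Collecting: common zeros = {(1, 6)}, so the count is 1.
Comparison with the Bézout bound: 1 ≤ 2 = deg(f)·deg(g), as expected for curves with no common component (the affine F_7-count falls short of the bound because intersections may lie at infinity, over extension fields, or carry multiplicity).


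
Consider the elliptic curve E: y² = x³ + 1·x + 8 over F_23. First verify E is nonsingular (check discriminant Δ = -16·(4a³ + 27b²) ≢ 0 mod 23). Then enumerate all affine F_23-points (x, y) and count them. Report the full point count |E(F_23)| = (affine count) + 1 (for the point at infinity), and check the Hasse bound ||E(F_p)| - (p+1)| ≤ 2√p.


Affine points = {(0, 10), (0, 13), (2, 8), (2, 15), (5, 0), (6, 0), (7, 6), (7, 17), (10, 11), (10, 12), (11, 4), (11, 19), (12, 0), (14, 11), (14, 12), (16, 7), (16, 16), (17, 4), (17, 19), (18, 4), (18, 19), (19, 3), (19, 20), (20, 1), (20, 22), (22, 11), (22, 12)}; affine count = 27; |E(F_23)| = 28.

Discriminant check: Δ ∝ 4a³ + 27b² = 4·1³ + 27·8² = 4·1 + 27·64 ≡ 7 (mod 23). Nonzero ⇒ E is nonsingular.
For each x ∈ F_23, compute rhs = x³ + 1·x + 8 mod 23, then count y ∈ F_23 with y² ≡ rhs.
  x = 0: rhs = 8, matching y values: 10, 13 (2 points).
  x = 1: rhs = 10, matching y values: none (0 points).
  x = 2: rhs = 18, matching y values: 8, 15 (2 points).
  x = 3: rhs = 15, matching y values: none (0 points).
  x = 4: rhs = 7, matching y values: none (0 points).
  x = 5: rhs = 0, matching y values: 0 (1 points).
  x = 6: rhs = 0, matching y values: 0 (1 points).
  x = 7: rhs = 13, matching y values: 6, 17 (2 points).
  x = 8: rhs = 22, matching y values: none (0 points).
  x = 9: rhs = 10, matching y values: none (0 points).
  x = 10: rhs = 6, matching y values: 11, 12 (2 points).
  x = 11: rhs = 16, matching y values: 4, 19 (2 points).
  x = 12: rhs = 0, matching y values: 0 (1 points).
  x = 13: rhs = 10, matching y values: none (0 points).
  x = 14: rhs = 6, matching y values: 11, 12 (2 points).
  x = 15: rhs = 17, matching y values: none (0 points).
  x = 16: rhs = 3, matching y values: 7, 16 (2 points).
  x = 17: rhs = 16, matching y values: 4, 19 (2 points).
  x = 18: rhs = 16, matching y values: 4, 19 (2 points).
  x = 19: rhs = 9, matching y values: 3, 20 (2 points).
  x = 20: rhs = 1, matching y values: 1, 22 (2 points).
  x = 21: rhs = 21, matching y values: none (0 points).
  x = 22: rhs = 6, matching y values: 11, 12 (2 points).
Total affine count: 27.
Full point count |E(F_23)| = 27 + 1 = 28.
Hasse bound: |28 − (23+1)| = |4| = 4 ≤ 2√23 ≈ 9.5917 ✓.


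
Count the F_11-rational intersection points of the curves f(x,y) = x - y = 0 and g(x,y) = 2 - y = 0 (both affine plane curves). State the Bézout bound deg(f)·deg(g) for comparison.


Common zeros: {(2, 2)}; count = 1; Bézout bound = 1.

deg(f) = 1, deg(g) = 1, so Bézout bound = 1.
Scan x ∈ F_11. For each x, list the y ∈ F_11 with f(x, y) ≡ 0 and those with g(x, y) ≡ 0 (mod 11); the common zeros in that column are the intersection.
  x = 0: f ≡ 0 at y ∈ {0}; g ≡ 0 at y ∈ {2}; common: ∅.
  x = 1: f ≡ 0 at y ∈ {1}; g ≡ 0 at y ∈ {2}; common: ∅.
  x = 2: f ≡ 0 at y ∈ {2}; g ≡ 0 at y ∈ {2}; common: {2}.
  x = 3: f ≡ 0 at y ∈ {3}; g ≡ 0 at y ∈ {2}; common: ∅.
  x = 4: f ≡ 0 at y ∈ {4}; g ≡ 0 at y ∈ {2}; common: ∅.
  x = 5: f ≡ 0 at y ∈ {5}; g ≡ 0 at y ∈ {2}; common: ∅.
  x = 6: f ≡ 0 at y ∈ {6}; g ≡ 0 at y ∈ {2}; common: ∅.
  x = 7: f ≡ 0 at y ∈ {7}; g ≡ 0 at y ∈ {2}; common: ∅.
  x = 8: f ≡ 0 at y ∈ {8}; g ≡ 0 at y ∈ {2}; common: ∅.
  x = 9: f ≡ 0 at y ∈ {9}; g ≡ 0 at y ∈ {2}; common: ∅.
  x = 10: f ≡ 0 at y ∈ {10}; g ≡ 0 at y ∈ {2}; common: ∅.
Collecting: common zeros = {(2, 2)}, so the count is 1.
Comparison with the Bézout bound: 1 ≤ 1 = deg(f)·deg(g), as expected for curves with no common component (the bound is attained).
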